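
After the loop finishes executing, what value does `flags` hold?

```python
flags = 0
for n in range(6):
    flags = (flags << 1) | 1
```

Let's trace through this code step by step.

Initialize: flags = 0
Entering loop: for n in range(6):
After iteration 1: n = 0, flags = 1
After iteration 2: n = 1, flags = 3
After iteration 3: n = 2, flags = 7
After iteration 4: n = 3, flags = 15
After iteration 5: n = 4, flags = 31
After iteration 6: n = 5, flags = 63
Loop ends.

Final answer: 63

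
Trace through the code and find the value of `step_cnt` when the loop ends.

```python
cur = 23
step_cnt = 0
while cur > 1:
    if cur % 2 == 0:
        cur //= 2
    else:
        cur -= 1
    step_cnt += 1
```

Let's trace through this code step by step.

Initialize: cur = 23
Initialize: step_cnt = 0
Entering loop: while cur > 1:
After iteration 1: cur = 22, step_cnt = 1
After iteration 2: cur = 11, step_cnt = 2
After iteration 3: cur = 10, step_cnt = 3
After iteration 4: cur = 5, step_cnt = 4
After iteration 5: cur = 4, step_cnt = 5
After iteration 6: cur = 2, step_cnt = 6
After iteration 7: cur = 1, step_cnt = 7
Loop ends.

Final answer: 7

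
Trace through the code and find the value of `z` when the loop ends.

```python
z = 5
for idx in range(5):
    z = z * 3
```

Let's trace through this code step by step.

Initialize: z = 5
Entering loop: for idx in range(5):
After iteration 1: idx = 0, z = 15
After iteration 2: idx = 1, z = 45
After iteration 3: idx = 2, z = 135
After iteration 4: idx = 3, z = 405
After iteration 5: idx = 4, z = 1215
Loop ends.

Final answer: 1215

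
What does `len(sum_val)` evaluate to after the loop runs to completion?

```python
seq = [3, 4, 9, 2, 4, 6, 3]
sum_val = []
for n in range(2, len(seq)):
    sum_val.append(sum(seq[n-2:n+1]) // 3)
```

Let's trace through this code step by step.

Initialize: seq = [3, 4, 9, 2, 4, 6, 3]
Initialize: sum_val = []
Entering loop: for n in range(2, len(seq)):
After iteration 1: n = 2, sum_val = [5]
After iteration 2: n = 3, sum_val = [5, 5]
After iteration 3: n = 4, sum_val = [5, 5, 5]
After iteration 4: n = 5, sum_val = [5, 5, 5, 4]
After iteration 5: n = 6, sum_val = [5, 5, 5, 4, 4]
Loop ends.
len(sum_val) = 5

Final answer: 5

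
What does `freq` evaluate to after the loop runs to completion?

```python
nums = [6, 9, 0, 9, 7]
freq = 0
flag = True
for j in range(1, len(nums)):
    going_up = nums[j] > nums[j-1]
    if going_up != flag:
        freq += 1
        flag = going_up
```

Let's trace through this code step by step.

Initialize: nums = [6, 9, 0, 9, 7]
Initialize: freq = 0
Initialize: flag = True
Entering loop: for j in range(1, len(nums)):
After iteration 1: j = 1, freq = 0, flag = True, going_up = True
After iteration 2: j = 2, freq = 1, flag = False, going_up = False
After iteration 3: j = 3, freq = 2, flag = True, going_up = True
After iteration 4: j = 4, freq = 3, flag = False, going_up = False
Loop ends.

Final answer: 3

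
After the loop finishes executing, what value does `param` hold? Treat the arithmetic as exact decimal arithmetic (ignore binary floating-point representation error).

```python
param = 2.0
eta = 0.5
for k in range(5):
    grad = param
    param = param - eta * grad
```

Let's trace through this code step by step.

Initialize: param = 2.0
Initialize: eta = 0.5
Entering loop: for k in range(5):
After iteration 1: k = 0, param = 1.0, grad = 2.0
After iteration 2: k = 1, param = 0.5, grad = 1.0
After iteration 3: k = 2, param = 0.25, grad = 0.5
After iteration 4: k = 3, param = 0.125, grad = 0.25
After iteration 5: k = 4, param = 0.0625, grad = 0.125
Loop ends.

Final answer: 0.0625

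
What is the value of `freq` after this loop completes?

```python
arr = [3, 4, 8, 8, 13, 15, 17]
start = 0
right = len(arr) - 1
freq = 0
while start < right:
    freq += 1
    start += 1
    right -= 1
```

Let's trace through this code step by step.

Initialize: arr = [3, 4, 8, 8, 13, 15, 17]
Initialize: start = 0
Initialize: right = 6
Initialize: freq = 0
Entering loop: while start < right:
After iteration 1: start = 1, right = 5, freq = 1
After iteration 2: start = 2, right = 4, freq = 2
After iteration 3: start = 3, right = 3, freq = 3
Loop ends.

Final answer: 3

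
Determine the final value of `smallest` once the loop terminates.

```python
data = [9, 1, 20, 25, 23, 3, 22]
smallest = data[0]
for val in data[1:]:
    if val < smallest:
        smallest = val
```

Let's trace through this code step by step.

Initialize: data = [9, 1, 20, 25, 23, 3, 22]
Initialize: smallest = 9
Entering loop: for val in data[1:]:
After iteration 1: val = 1, smallest = 1
After iteration 2: val = 20, smallest = 1
After iteration 3: val = 25, smallest = 1
After iteration 4: val = 23, smallest = 1
After iteration 5: val = 3, smallest = 1
After iteration 6: val = 22, smallest = 1
Loop ends.

Final answer: 1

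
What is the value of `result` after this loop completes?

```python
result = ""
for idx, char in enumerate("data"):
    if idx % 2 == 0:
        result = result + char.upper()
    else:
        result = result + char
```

Let's trace through this code step by step.

Initialize: result = ''
Entering loop: for idx, char in enumerate("data"):
After iteration 1: idx = 0, char = 'd', result = 'D'
After iteration 2: idx = 1, char = 'a', result = 'Da'
After iteration 3: idx = 2, char = 't', result = 'DaT'
After iteration 4: idx = 3, char = 'a', result = 'DaTa'
Loop ends.

Final answer: 'DaTa'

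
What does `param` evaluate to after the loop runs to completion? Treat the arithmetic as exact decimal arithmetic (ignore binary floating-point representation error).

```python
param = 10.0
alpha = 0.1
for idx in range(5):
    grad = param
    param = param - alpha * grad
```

Let's trace through this code step by step.

Initialize: param = 10.0
Initialize: alpha = 0.1
Entering loop: for idx in range(5):
After iteration 1: idx = 0, param = 9.0, grad = 10.0
After iteration 2: idx = 1, param = 8.1, grad = 9.0
After iteration 3: idx = 2, param = 7.29, grad = 8.1
After iteration 4: idx = 3, param = 6.561, grad = 7.29
After iteration 5: idx = 4, param = 5.9049, grad = 6.561
Loop ends.

Final answer: 5.9049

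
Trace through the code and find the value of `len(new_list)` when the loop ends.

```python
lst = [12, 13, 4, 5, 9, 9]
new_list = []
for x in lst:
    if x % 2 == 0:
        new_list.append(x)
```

Let's trace through this code step by step.

Initialize: lst = [12, 13, 4, 5, 9, 9]
Initialize: new_list = []
Entering loop: for x in lst:
After iteration 1: x = 12, new_list = [12]
After iteration 2: x = 13, new_list = [12]
After iteration 3: x = 4, new_list = [12, 4]
After iteration 4: x = 5, new_list = [12, 4]
After iteration 5: x = 9, new_list = [12, 4]
After iteration 6: x = 9, new_list = [12, 4]
Loop ends.
len(new_list) = 2

Final answer: 2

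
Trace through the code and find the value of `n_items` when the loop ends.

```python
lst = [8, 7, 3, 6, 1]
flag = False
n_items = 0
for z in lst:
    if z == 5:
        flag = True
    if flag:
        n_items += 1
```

Let's trace through this code step by step.

Initialize: lst = [8, 7, 3, 6, 1]
Initialize: flag = False
Initialize: n_items = 0
Entering loop: for z in lst:
After iteration 1: z = 8, n_items = 0
After iteration 2: z = 7, n_items = 0
After iteration 3: z = 3, n_items = 0
After iteration 4: z = 6, n_items = 0
After iteration 5: z = 1, n_items = 0
Loop ends.

Final answer: 0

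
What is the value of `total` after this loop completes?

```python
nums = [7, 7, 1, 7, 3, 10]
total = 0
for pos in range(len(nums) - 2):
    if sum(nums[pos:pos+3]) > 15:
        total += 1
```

Let's trace through this code step by step.

Initialize: nums = [7, 7, 1, 7, 3, 10]
Initialize: total = 0
Entering loop: for pos in range(len(nums) - 2):
After iteration 1: pos = 0, total = 0
After iteration 2: pos = 1, total = 0
After iteration 3: pos = 2, total = 0
After iteration 4: pos = 3, total = 1
Loop ends.

Final answer: 1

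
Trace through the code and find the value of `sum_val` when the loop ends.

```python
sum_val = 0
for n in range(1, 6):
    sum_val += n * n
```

Let's trace through this code step by step.

Initialize: sum_val = 0
Entering loop: for n in range(1, 6):
After iteration 1: n = 1, sum_val = 1
After iteration 2: n = 2, sum_val = 5
After iteration 3: n = 3, sum_val = 14
After iteration 4: n = 4, sum_val = 30
After iteration 5: n = 5, sum_val = 55
Loop ends.

Final answer: 55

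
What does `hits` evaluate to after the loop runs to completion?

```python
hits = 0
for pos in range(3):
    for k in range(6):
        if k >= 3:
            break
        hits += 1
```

Let's trace through this code step by step.

Initialize: hits = 0
Entering loop: for pos in range(3):
After iteration 1: pos = 0, hits = 3
After iteration 2: pos = 1, hits = 6
After iteration 3: pos = 2, hits = 9
Loop ends.

Final answer: 9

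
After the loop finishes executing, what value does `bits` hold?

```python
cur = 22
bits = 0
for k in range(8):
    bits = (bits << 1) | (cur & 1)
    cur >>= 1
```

Let's trace through this code step by step.

Initialize: cur = 22
Initialize: bits = 0
Entering loop: for k in range(8):
After iteration 1: k = 0, cur = 11, bits = 0
After iteration 2: k = 1, cur = 5, bits = 1
After iteration 3: k = 2, cur = 2, bits = 3
After iteration 4: k = 3, cur = 1, bits = 6
After iteration 5: k = 4, cur = 0, bits = 13
After iteration 6: k = 5, cur = 0, bits = 26
After iteration 7: k = 6, cur = 0, bits = 52
After iteration 8: k = 7, cur = 0, bits = 104
Loop ends.

Final answer: 104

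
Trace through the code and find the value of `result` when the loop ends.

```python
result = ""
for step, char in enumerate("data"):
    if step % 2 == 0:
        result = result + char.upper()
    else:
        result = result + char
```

Let's trace through this code step by step.

Initialize: result = ''
Entering loop: for step, char in enumerate("data"):
After iteration 1: step = 0, char = 'd', result = 'D'
After iteration 2: step = 1, char = 'a', result = 'Da'
After iteration 3: step = 2, char = 't', result = 'DaT'
After iteration 4: step = 3, char = 'a', result = 'DaTa'
Loop ends.

Final answer: 'DaTa'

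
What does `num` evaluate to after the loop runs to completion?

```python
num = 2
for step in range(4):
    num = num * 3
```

Let's trace through this code step by step.

Initialize: num = 2
Entering loop: for step in range(4):
After iteration 1: step = 0, num = 6
After iteration 2: step = 1, num = 18
After iteration 3: step = 2, num = 54
After iteration 4: step = 3, num = 162
Loop ends.

Final answer: 162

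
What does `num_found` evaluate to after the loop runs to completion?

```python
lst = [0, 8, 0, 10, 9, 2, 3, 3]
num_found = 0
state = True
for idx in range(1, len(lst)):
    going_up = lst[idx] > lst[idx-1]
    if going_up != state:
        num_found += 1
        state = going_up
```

Let's trace through this code step by step.

Initialize: lst = [0, 8, 0, 10, 9, 2, 3, 3]
Initialize: num_found = 0
Initialize: state = True
Entering loop: for idx in range(1, len(lst)):
After iteration 1: idx = 1, num_found = 0, state = True, going_up = True
After iteration 2: idx = 2, num_found = 1, state = False, going_up = False
After iteration 3: idx = 3, num_found = 2, state = True, going_up = True
After iteration 4: idx = 4, num_found = 3, state = False, going_up = False
After iteration 5: idx = 5, num_found = 3, state = False, going_up = False
After iteration 6: idx = 6, num_found = 4, state = True, going_up = True
After iteration 7: idx = 7, num_found = 5, state = False, going_up = False
Loop ends.

Final answer: 5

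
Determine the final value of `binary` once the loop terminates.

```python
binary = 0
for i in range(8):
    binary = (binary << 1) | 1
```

Let's trace through this code step by step.

Initialize: binary = 0
Entering loop: for i in range(8):
After iteration 1: i = 0, binary = 1
After iteration 2: i = 1, binary = 3
After iteration 3: i = 2, binary = 7
After iteration 4: i = 3, binary = 15
After iteration 5: i = 4, binary = 31
After iteration 6: i = 5, binary = 63
After iteration 7: i = 6, binary = 127
After iteration 8: i = 7, binary = 255
Loop ends.

Final answer: 255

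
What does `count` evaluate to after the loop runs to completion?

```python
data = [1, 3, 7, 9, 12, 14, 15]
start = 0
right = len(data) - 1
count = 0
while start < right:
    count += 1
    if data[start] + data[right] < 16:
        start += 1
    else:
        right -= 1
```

Let's trace through this code step by step.

Initialize: data = [1, 3, 7, 9, 12, 14, 15]
Initialize: start = 0
Initialize: right = 6
Initialize: count = 0
Entering loop: while start < right:
After iteration 1: start = 0, right = 5, count = 1
After iteration 2: start = 1, right = 5, count = 2
After iteration 3: start = 1, right = 4, count = 3
After iteration 4: start = 2, right = 4, count = 4
After iteration 5: start = 2, right = 3, count = 5
After iteration 6: start = 2, right = 2, count = 6
Loop ends.

Final answer: 6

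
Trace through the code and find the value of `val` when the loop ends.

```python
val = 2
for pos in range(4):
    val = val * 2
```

Let's trace through this code step by step.

Initialize: val = 2
Entering loop: for pos in range(4):
After iteration 1: pos = 0, val = 4
After iteration 2: pos = 1, val = 8
After iteration 3: pos = 2, val = 16
After iteration 4: pos = 3, val = 32
Loop ends.

Final answer: 32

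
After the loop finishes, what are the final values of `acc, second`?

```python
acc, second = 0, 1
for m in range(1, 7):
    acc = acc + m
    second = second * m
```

Let's trace through this code step by step.

Initialize: acc = 0
Initialize: second = 1
Entering loop: for m in range(1, 7):
After iteration 1: m = 1, acc = 1, second = 1
After iteration 2: m = 2, acc = 3, second = 2
After iteration 3: m = 3, acc = 6, second = 6
After iteration 4: m = 4, acc = 10, second = 24
After iteration 5: m = 5, acc = 15, second = 120
After iteration 6: m = 6, acc = 21, second = 720
Loop ends.

Final answer: 21, 720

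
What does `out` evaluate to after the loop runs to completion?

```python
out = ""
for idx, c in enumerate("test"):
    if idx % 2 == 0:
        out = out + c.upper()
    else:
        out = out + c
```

Let's trace through this code step by step.

Initialize: out = ''
Entering loop: for idx, c in enumerate("test"):
After iteration 1: idx = 0, c = 't', out = 'T'
After iteration 2: idx = 1, c = 'e', out = 'Te'
After iteration 3: idx = 2, c = 's', out = 'TeS'
After iteration 4: idx = 3, c = 't', out = 'TeSt'
Loop ends.

Final answer: 'TeSt'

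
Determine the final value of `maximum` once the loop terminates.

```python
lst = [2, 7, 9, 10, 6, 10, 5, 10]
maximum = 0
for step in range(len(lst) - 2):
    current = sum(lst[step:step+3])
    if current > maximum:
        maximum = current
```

Let's trace through this code step by step.

Initialize: lst = [2, 7, 9, 10, 6, 10, 5, 10]
Initialize: maximum = 0
Entering loop: for step in range(len(lst) - 2):
After iteration 1: step = 0, maximum = 18, current = 18
After iteration 2: step = 1, maximum = 26, current = 26
After iteration 3: step = 2, maximum = 26, current = 25
After iteration 4: step = 3, maximum = 26, current = 26
After iteration 5: step = 4, maximum = 26, current = 21
After iteration 6: step = 5, maximum = 26, current = 25
Loop ends.

Final answer: 26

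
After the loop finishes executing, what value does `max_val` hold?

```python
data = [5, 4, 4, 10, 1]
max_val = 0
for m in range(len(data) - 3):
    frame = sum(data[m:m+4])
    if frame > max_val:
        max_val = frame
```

Let's trace through this code step by step.

Initialize: data = [5, 4, 4, 10, 1]
Initialize: max_val = 0
Entering loop: for m in range(len(data) - 3):
After iteration 1: m = 0, max_val = 23, frame = 23
After iteration 2: m = 1, max_val = 23, frame = 19
Loop ends.

Final answer: 23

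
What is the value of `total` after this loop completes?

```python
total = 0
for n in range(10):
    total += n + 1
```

Let's trace through this code step by step.

Initialize: total = 0
Entering loop: for n in range(10):
After iteration 1: n = 0, total = 1
After iteration 2: n = 1, total = 3
After iteration 3: n = 2, total = 6
After iteration 4: n = 3, total = 10
After iteration 5: n = 4, total = 15
After iteration 6: n = 5, total = 21
After iteration 7: n = 6, total = 28
After iteration 8: n = 7, total = 36
After iteration 9: n = 8, total = 45
After iteration 10: n = 9, total = 55
Loop ends.

Final answer: 55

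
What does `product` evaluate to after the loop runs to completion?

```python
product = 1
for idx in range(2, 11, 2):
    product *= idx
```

Let's trace through this code step by step.

Initialize: product = 1
Entering loop: for idx in range(2, 11, 2):
After iteration 1: idx = 2, product = 2
After iteration 2: idx = 4, product = 8
After iteration 3: idx = 6, product = 48
After iteration 4: idx = 8, product = 384
After iteration 5: idx = 10, product = 3840
Loop ends.

Final answer: 3840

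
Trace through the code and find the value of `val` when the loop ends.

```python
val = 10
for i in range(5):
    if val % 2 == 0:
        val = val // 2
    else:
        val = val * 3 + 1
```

Let's trace through this code step by step.

Initialize: val = 10
Entering loop: for i in range(5):
After iteration 1: i = 0, val = 5
After iteration 2: i = 1, val = 16
After iteration 3: i = 2, val = 8
After iteration 4: i = 3, val = 4
After iteration 5: i = 4, val = 2
Loop ends.

Final answer: 2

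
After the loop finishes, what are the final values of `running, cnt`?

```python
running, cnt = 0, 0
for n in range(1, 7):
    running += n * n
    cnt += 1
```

Let's trace through this code step by step.

Initialize: running = 0
Initialize: cnt = 0
Entering loop: for n in range(1, 7):
After iteration 1: n = 1, running = 1, cnt = 1
After iteration 2: n = 2, running = 5, cnt = 2
After iteration 3: n = 3, running = 14, cnt = 3
After iteration 4: n = 4, running = 30, cnt = 4
After iteration 5: n = 5, running = 55, cnt = 5
After iteration 6: n = 6, running = 91, cnt = 6
Loop ends.

Final answer: 91, 6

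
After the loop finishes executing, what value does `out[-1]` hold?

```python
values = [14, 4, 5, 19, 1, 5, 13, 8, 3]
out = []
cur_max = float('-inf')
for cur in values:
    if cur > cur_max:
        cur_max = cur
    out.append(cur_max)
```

Let's trace through this code step by step.

Initialize: values = [14, 4, 5, 19, 1, 5, 13, 8, 3]
Initialize: out = []
Initialize: cur_max = -inf
Entering loop: for cur in values:
After iteration 1: cur = 14, out = [14], cur_max = 14
After iteration 2: cur = 4, out = [14, 14], cur_max = 14
After iteration 3: cur = 5, out = [14, 14, 14], cur_max = 14
After iteration 4: cur = 19, out = [14, 14, 14, 19], cur_max = 19
After iteration 5: cur = 1, out = [14, 14, 14, 19, 19], cur_max = 19
After iteration 6: cur = 5, out = [14, 14, 14, 19, 19, 19], cur_max = 19
After iteration 7: cur = 13, out = [14, 14, 14, 19, 19, 19, 19], cur_max = 19
After iteration 8: cur = 8, out = [14, 14, 14, 19, 19, 19, 19, 19], cur_max = 19
After iteration 9: cur = 3, out = [14, 14, 14, 19, 19, 19, 19, 19, 19], cur_max = 19
Loop ends.
out[-1] = 19

Final answer: 19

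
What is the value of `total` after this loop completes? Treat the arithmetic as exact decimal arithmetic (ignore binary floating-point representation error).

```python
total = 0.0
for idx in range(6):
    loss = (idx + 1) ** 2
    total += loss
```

Let's trace through this code step by step.

Initialize: total = 0.0
Entering loop: for idx in range(6):
After iteration 1: idx = 0, total = 1.0, loss = 1
After iteration 2: idx = 1, total = 5.0, loss = 4
After iteration 3: idx = 2, total = 14.0, loss = 9
After iteration 4: idx = 3, total = 30.0, loss = 16
After iteration 5: idx = 4, total = 55.0, loss = 25
After iteration 6: idx = 5, total = 91.0, loss = 36
Loop ends.

Final answer: 91.0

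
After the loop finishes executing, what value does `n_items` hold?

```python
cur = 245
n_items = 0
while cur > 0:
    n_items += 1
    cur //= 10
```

Let's trace through this code step by step.

Initialize: cur = 245
Initialize: n_items = 0
Entering loop: while cur > 0:
After iteration 1: cur = 24, n_items = 1
After iteration 2: cur = 2, n_items = 2
After iteration 3: cur = 0, n_items = 3
Loop ends.

Final answer: 3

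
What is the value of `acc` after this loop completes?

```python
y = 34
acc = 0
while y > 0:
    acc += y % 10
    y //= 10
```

Let's trace through this code step by step.

Initialize: y = 34
Initialize: acc = 0
Entering loop: while y > 0:
After iteration 1: y = 3, acc = 4
After iteration 2: y = 0, acc = 7
Loop ends.

Final answer: 7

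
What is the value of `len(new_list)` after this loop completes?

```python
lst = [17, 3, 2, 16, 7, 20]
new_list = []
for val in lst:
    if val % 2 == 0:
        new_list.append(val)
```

Let's trace through this code step by step.

Initialize: lst = [17, 3, 2, 16, 7, 20]
Initialize: new_list = []
Entering loop: for val in lst:
After iteration 1: val = 17, new_list = []
After iteration 2: val = 3, new_list = []
After iteration 3: val = 2, new_list = [2]
After iteration 4: val = 16, new_list = [2, 16]
After iteration 5: val = 7, new_list = [2, 16]
After iteration 6: val = 20, new_list = [2, 16, 20]
Loop ends.
len(new_list) = 3

Final answer: 3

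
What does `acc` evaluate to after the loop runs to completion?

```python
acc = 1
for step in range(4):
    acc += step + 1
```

Let's trace through this code step by step.

Initialize: acc = 1
Entering loop: for step in range(4):
After iteration 1: step = 0, acc = 2
After iteration 2: step = 1, acc = 4
After iteration 3: step = 2, acc = 7
After iteration 4: step = 3, acc = 11
Loop ends.

Final answer: 11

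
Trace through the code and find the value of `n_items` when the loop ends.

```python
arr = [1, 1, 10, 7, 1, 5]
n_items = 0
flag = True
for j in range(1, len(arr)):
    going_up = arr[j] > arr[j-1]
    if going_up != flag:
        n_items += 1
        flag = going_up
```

Let's trace through this code step by step.

Initialize: arr = [1, 1, 10, 7, 1, 5]
Initialize: n_items = 0
Initialize: flag = True
Entering loop: for j in range(1, len(arr)):
After iteration 1: j = 1, n_items = 1, flag = False, going_up = False
After iteration 2: j = 2, n_items = 2, flag = True, going_up = True
After iteration 3: j = 3, n_items = 3, flag = False, going_up = False
After iteration 4: j = 4, n_items = 3, flag = False, going_up = False
After iteration 5: j = 5, n_items = 4, flag = True, going_up = True
Loop ends.

Final answer: 4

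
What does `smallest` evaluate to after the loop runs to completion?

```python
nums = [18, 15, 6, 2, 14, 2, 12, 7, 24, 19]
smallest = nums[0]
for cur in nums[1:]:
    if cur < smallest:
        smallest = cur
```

Let's trace through this code step by step.

Initialize: nums = [18, 15, 6, 2, 14, 2, 12, 7, 24, 19]
Initialize: smallest = 18
Entering loop: for cur in nums[1:]:
After iteration 1: cur = 15, smallest = 15
After iteration 2: cur = 6, smallest = 6
After iteration 3: cur = 2, smallest = 2
After iteration 4: cur = 14, smallest = 2
After iteration 5: cur = 2, smallest = 2
After iteration 6: cur = 12, smallest = 2
After iteration 7: cur = 7, smallest = 2
After iteration 8: cur = 24, smallest = 2
After iteration 9: cur = 19, smallest = 2
Loop ends.

Final answer: 2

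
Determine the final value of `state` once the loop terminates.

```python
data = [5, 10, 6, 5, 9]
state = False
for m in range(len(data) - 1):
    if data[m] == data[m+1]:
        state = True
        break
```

Let's trace through this code step by step.

Initialize: data = [5, 10, 6, 5, 9]
Initialize: state = False
Entering loop: for m in range(len(data) - 1):
After iteration 1: m = 0, state = False
After iteration 2: m = 1, state = False
After iteration 3: m = 2, state = False
After iteration 4: m = 3, state = False
Loop ends.

Final answer: False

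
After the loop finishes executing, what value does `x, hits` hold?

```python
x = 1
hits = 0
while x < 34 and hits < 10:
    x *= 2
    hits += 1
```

Let's trace through this code step by step.

Initialize: x = 1
Initialize: hits = 0
Entering loop: while x < 34 and hits < 10:
After iteration 1: x = 2, hits = 1
After iteration 2: x = 4, hits = 2
After iteration 3: x = 8, hits = 3
After iteration 4: x = 16, hits = 4
After iteration 5: x = 32, hits = 5
After iteration 6: x = 64, hits = 6
Loop ends.

Final answer: 64, 6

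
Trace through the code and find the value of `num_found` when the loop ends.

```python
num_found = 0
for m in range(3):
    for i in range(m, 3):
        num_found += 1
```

Let's trace through this code step by step.

Initialize: num_found = 0
Entering loop: for m in range(3):
After iteration 1: m = 0, num_found = 3
After iteration 2: m = 1, num_found = 5
After iteration 3: m = 2, num_found = 6
Loop ends.

Final answer: 6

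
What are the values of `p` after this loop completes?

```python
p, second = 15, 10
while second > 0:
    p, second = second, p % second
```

Let's trace through this code step by step.

Initialize: p = 15
Initialize: second = 10
Entering loop: while second > 0:
After iteration 1: p = 10, second = 5
After iteration 2: p = 5, second = 0
Loop ends.

Final answer: 5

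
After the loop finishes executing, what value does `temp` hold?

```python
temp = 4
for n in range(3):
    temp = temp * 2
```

Let's trace through this code step by step.

Initialize: temp = 4
Entering loop: for n in range(3):
After iteration 1: n = 0, temp = 8
After iteration 2: n = 1, temp = 16
After iteration 3: n = 2, temp = 32
Loop ends.

Final answer: 32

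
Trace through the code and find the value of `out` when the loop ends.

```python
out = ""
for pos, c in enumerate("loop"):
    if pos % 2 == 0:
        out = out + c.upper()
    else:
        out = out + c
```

Let's trace through this code step by step.

Initialize: out = ''
Entering loop: for pos, c in enumerate("loop"):
After iteration 1: pos = 0, c = 'l', out = 'L'
After iteration 2: pos = 1, c = 'o', out = 'Lo'
After iteration 3: pos = 2, c = 'o', out = 'LoO'
After iteration 4: pos = 3, c = 'p', out = 'LoOp'
Loop ends.

Final answer: 'LoOp'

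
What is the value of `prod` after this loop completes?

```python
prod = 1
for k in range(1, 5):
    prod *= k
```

Let's trace through this code step by step.

Initialize: prod = 1
Entering loop: for k in range(1, 5):
After iteration 1: k = 1, prod = 1
After iteration 2: k = 2, prod = 2
After iteration 3: k = 3, prod = 6
After iteration 4: k = 4, prod = 24
Loop ends.

Final answer: 24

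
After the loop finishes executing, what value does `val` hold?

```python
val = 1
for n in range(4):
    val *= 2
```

Let's trace through this code step by step.

Initialize: val = 1
Entering loop: for n in range(4):
After iteration 1: n = 0, val = 2
After iteration 2: n = 1, val = 4
After iteration 3: n = 2, val = 8
After iteration 4: n = 3, val = 16
Loop ends.

Final answer: 16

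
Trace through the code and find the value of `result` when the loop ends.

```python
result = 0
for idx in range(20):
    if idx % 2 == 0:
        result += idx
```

Let's trace through this code step by step.

Initialize: result = 0
Entering loop: for idx in range(20):
After iteration 1: idx = 0, result = 0
After iteration 2: idx = 1, result = 0
After iteration 3: idx = 2, result = 2
After iteration 4: idx = 3, result = 2
After iteration 5: idx = 4, result = 6
After iteration 6: idx = 5, result = 6
After iteration 7: idx = 6, result = 12
After iteration 8: idx = 7, result = 12
After iteration 9: idx = 8, result = 20
After iteration 10: idx = 9, result = 20
After iteration 11: idx = 10, result = 30
After iteration 12: idx = 11, result = 30
After iteration 13: idx = 12, result = 42
After iteration 14: idx = 13, result = 42
After iteration 15: idx = 14, result = 56
After iteration 16: idx = 15, result = 56
After iteration 17: idx = 16, result = 72
After iteration 18: idx = 17, result = 72
After iteration 19: idx = 18, result = 90
After iteration 20: idx = 19, result = 90
Loop ends.

Final answer: 90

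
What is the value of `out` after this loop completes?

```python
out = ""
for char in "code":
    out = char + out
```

Let's trace through this code step by step.

Initialize: out = ''
Entering loop: for char in "code":
After iteration 1: char = 'c', out = 'c'
After iteration 2: char = 'o', out = 'oc'
After iteration 3: char = 'd', out = 'doc'
After iteration 4: char = 'e', out = 'edoc'
Loop ends.

Final answer: 'edoc'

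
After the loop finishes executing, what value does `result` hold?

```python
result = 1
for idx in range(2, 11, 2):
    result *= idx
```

Let's trace through this code step by step.

Initialize: result = 1
Entering loop: for idx in range(2, 11, 2):
After iteration 1: idx = 2, result = 2
After iteration 2: idx = 4, result = 8
After iteration 3: idx = 6, result = 48
After iteration 4: idx = 8, result = 384
After iteration 5: idx = 10, result = 3840
Loop ends.

Final answer: 3840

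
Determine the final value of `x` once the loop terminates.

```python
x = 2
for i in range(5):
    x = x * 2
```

Let's trace through this code step by step.

Initialize: x = 2
Entering loop: for i in range(5):
After iteration 1: i = 0, x = 4
After iteration 2: i = 1, x = 8
After iteration 3: i = 2, x = 16
After iteration 4: i = 3, x = 32
After iteration 5: i = 4, x = 64
Loop ends.

Final answer: 64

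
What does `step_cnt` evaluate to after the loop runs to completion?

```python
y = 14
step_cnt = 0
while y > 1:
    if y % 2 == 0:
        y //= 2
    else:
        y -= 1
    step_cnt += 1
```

Let's trace through this code step by step.

Initialize: y = 14
Initialize: step_cnt = 0
Entering loop: while y > 1:
After iteration 1: y = 7, step_cnt = 1
After iteration 2: y = 6, step_cnt = 2
After iteration 3: y = 3, step_cnt = 3
After iteration 4: y = 2, step_cnt = 4
After iteration 5: y = 1, step_cnt = 5
Loop ends.

Final answer: 5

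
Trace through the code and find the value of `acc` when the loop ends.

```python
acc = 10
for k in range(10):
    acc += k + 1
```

Let's trace through this code step by step.

Initialize: acc = 10
Entering loop: for k in range(10):
After iteration 1: k = 0, acc = 11
After iteration 2: k = 1, acc = 13
After iteration 3: k = 2, acc = 16
After iteration 4: k = 3, acc = 20
After iteration 5: k = 4, acc = 25
After iteration 6: k = 5, acc = 31
After iteration 7: k = 6, acc = 38
After iteration 8: k = 7, acc = 46
After iteration 9: k = 8, acc = 55
After iteration 10: k = 9, acc = 65
Loop ends.

Final answer: 65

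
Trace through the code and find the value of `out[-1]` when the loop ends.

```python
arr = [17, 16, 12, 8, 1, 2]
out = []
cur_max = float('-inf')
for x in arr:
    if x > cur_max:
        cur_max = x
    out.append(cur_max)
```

Let's trace through this code step by step.

Initialize: arr = [17, 16, 12, 8, 1, 2]
Initialize: out = []
Initialize: cur_max = -inf
Entering loop: for x in arr:
After iteration 1: x = 17, out = [17], cur_max = 17
After iteration 2: x = 16, out = [17, 17], cur_max = 17
After iteration 3: x = 12, out = [17, 17, 17], cur_max = 17
After iteration 4: x = 8, out = [17, 17, 17, 17], cur_max = 17
After iteration 5: x = 1, out = [17, 17, 17, 17, 17], cur_max = 17
After iteration 6: x = 2, out = [17, 17, 17, 17, 17, 17], cur_max = 17
Loop ends.
out[-1] = 17

Final answer: 17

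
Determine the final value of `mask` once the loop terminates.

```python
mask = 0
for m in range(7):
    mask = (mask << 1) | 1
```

Let's trace through this code step by step.

Initialize: mask = 0
Entering loop: for m in range(7):
After iteration 1: m = 0, mask = 1
After iteration 2: m = 1, mask = 3
After iteration 3: m = 2, mask = 7
After iteration 4: m = 3, mask = 15
After iteration 5: m = 4, mask = 31
After iteration 6: m = 5, mask = 63
After iteration 7: m = 6, mask = 127
Loop ends.

Final answer: 127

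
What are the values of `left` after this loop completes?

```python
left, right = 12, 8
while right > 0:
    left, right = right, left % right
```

Let's trace through this code step by step.

Initialize: left = 12
Initialize: right = 8
Entering loop: while right > 0:
After iteration 1: left = 8, right = 4
After iteration 2: left = 4, right = 0
Loop ends.

Final answer: 4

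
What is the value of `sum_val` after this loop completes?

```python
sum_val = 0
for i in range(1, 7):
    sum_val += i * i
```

Let's trace through this code step by step.

Initialize: sum_val = 0
Entering loop: for i in range(1, 7):
After iteration 1: i = 1, sum_val = 1
After iteration 2: i = 2, sum_val = 5
After iteration 3: i = 3, sum_val = 14
After iteration 4: i = 4, sum_val = 30
After iteration 5: i = 5, sum_val = 55
After iteration 6: i = 6, sum_val = 91
Loop ends.

Final answer: 91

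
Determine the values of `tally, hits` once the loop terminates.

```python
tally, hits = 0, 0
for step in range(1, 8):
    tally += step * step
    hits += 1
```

Let's trace through this code step by step.

Initialize: tally = 0
Initialize: hits = 0
Entering loop: for step in range(1, 8):
After iteration 1: step = 1, tally = 1, hits = 1
After iteration 2: step = 2, tally = 5, hits = 2
After iteration 3: step = 3, tally = 14, hits = 3
After iteration 4: step = 4, tally = 30, hits = 4
After iteration 5: step = 5, tally = 55, hits = 5
After iteration 6: step = 6, tally = 91, hits = 6
After iteration 7: step = 7, tally = 140, hits = 7
Loop ends.

Final answer: 140, 7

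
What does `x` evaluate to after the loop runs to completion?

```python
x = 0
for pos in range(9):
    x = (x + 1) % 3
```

Let's trace through this code step by step.

Initialize: x = 0
Entering loop: for pos in range(9):
After iteration 1: pos = 0, x = 1
After iteration 2: pos = 1, x = 2
After iteration 3: pos = 2, x = 0
After iteration 4: pos = 3, x = 1
After iteration 5: pos = 4, x = 2
After iteration 6: pos = 5, x = 0
After iteration 7: pos = 6, x = 1
After iteration 8: pos = 7, x = 2
After iteration 9: pos = 8, x = 0
Loop ends.

Final answer: 0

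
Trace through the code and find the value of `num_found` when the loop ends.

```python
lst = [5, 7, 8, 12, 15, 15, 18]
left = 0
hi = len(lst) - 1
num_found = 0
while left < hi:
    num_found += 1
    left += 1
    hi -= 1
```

Let's trace through this code step by step.

Initialize: lst = [5, 7, 8, 12, 15, 15, 18]
Initialize: left = 0
Initialize: hi = 6
Initialize: num_found = 0
Entering loop: while left < hi:
After iteration 1: left = 1, hi = 5, num_found = 1
After iteration 2: left = 2, hi = 4, num_found = 2
After iteration 3: left = 3, hi = 3, num_found = 3
Loop ends.

Final answer: 3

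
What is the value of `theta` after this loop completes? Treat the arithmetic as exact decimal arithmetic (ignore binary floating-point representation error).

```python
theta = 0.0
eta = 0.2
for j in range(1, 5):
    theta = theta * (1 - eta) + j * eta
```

Let's trace through this code step by step.

Initialize: theta = 0.0
Initialize: eta = 0.2
Entering loop: for j in range(1, 5):
After iteration 1: j = 1, theta = 0.2
After iteration 2: j = 2, theta = 0.56
After iteration 3: j = 3, theta = 1.048
After iteration 4: j = 4, theta = 1.6384
Loop ends.

Final answer: 1.6384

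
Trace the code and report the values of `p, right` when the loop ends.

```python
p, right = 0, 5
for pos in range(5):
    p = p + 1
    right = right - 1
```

Let's trace through this code step by step.

Initialize: p = 0
Initialize: right = 5
Entering loop: for pos in range(5):
After iteration 1: pos = 0, p = 1, right = 4
After iteration 2: pos = 1, p = 2, right = 3
After iteration 3: pos = 2, p = 3, right = 2
After iteration 4: pos = 3, p = 4, right = 1
After iteration 5: pos = 4, p = 5, right = 0
Loop ends.

Final answer: 5, 0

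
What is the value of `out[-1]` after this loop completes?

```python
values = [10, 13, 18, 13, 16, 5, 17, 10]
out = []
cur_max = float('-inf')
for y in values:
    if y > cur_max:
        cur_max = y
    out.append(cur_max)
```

Let's trace through this code step by step.

Initialize: values = [10, 13, 18, 13, 16, 5, 17, 10]
Initialize: out = []
Initialize: cur_max = -inf
Entering loop: for y in values:
After iteration 1: y = 10, out = [10], cur_max = 10
After iteration 2: y = 13, out = [10, 13], cur_max = 13
After iteration 3: y = 18, out = [10, 13, 18], cur_max = 18
After iteration 4: y = 13, out = [10, 13, 18, 18], cur_max = 18
After iteration 5: y = 16, out = [10, 13, 18, 18, 18], cur_max = 18
After iteration 6: y = 5, out = [10, 13, 18, 18, 18, 18], cur_max = 18
After iteration 7: y = 17, out = [10, 13, 18, 18, 18, 18, 18], cur_max = 18
After iteration 8: y = 10, out = [10, 13, 18, 18, 18, 18, 18, 18], cur_max = 18
Loop ends.
out[-1] = 18

Final answer: 18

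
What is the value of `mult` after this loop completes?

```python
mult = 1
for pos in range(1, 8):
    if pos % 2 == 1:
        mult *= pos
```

Let's trace through this code step by step.

Initialize: mult = 1
Entering loop: for pos in range(1, 8):
After iteration 1: pos = 1, mult = 1
After iteration 2: pos = 2, mult = 1
After iteration 3: pos = 3, mult = 3
After iteration 4: pos = 4, mult = 3
After iteration 5: pos = 5, mult = 15
After iteration 6: pos = 6, mult = 15
After iteration 7: pos = 7, mult = 105
Loop ends.

Final answer: 105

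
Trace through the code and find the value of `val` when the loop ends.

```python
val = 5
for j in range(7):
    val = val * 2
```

Let's trace through this code step by step.

Initialize: val = 5
Entering loop: for j in range(7):
After iteration 1: j = 0, val = 10
After iteration 2: j = 1, val = 20
After iteration 3: j = 2, val = 40
After iteration 4: j = 3, val = 80
After iteration 5: j = 4, val = 160
After iteration 6: j = 5, val = 320
After iteration 7: j = 6, val = 640
Loop ends.

Final answer: 640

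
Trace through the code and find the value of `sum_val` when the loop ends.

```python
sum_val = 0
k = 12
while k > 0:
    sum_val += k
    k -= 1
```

Let's trace through this code step by step.

Initialize: sum_val = 0
Initialize: k = 12
Entering loop: while k > 0:
After iteration 1: sum_val = 12, k = 11
After iteration 2: sum_val = 23, k = 10
After iteration 3: sum_val = 33, k = 9
After iteration 4: sum_val = 42, k = 8
After iteration 5: sum_val = 50, k = 7
After iteration 6: sum_val = 57, k = 6
After iteration 7: sum_val = 63, k = 5
After iteration 8: sum_val = 68, k = 4
After iteration 9: sum_val = 72, k = 3
After iteration 10: sum_val = 75, k = 2
After iteration 11: sum_val = 77, k = 1
After iteration 12: sum_val = 78, k = 0
Loop ends.

Final answer: 78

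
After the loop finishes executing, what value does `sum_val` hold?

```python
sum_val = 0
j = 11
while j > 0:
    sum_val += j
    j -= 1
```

Let's trace through this code step by step.

Initialize: sum_val = 0
Initialize: j = 11
Entering loop: while j > 0:
After iteration 1: sum_val = 11, j = 10
After iteration 2: sum_val = 21, j = 9
After iteration 3: sum_val = 30, j = 8
After iteration 4: sum_val = 38, j = 7
After iteration 5: sum_val = 45, j = 6
After iteration 6: sum_val = 51, j = 5
After iteration 7: sum_val = 56, j = 4
After iteration 8: sum_val = 60, j = 3
After iteration 9: sum_val = 63, j = 2
After iteration 10: sum_val = 65, j = 1
After iteration 11: sum_val = 66, j = 0
Loop ends.

Final answer: 66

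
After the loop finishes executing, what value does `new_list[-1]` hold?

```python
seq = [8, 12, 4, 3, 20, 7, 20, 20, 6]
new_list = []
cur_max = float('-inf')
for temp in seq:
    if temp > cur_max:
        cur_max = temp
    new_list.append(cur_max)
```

Let's trace through this code step by step.

Initialize: seq = [8, 12, 4, 3, 20, 7, 20, 20, 6]
Initialize: new_list = []
Initialize: cur_max = -inf
Entering loop: for temp in seq:
After iteration 1: temp = 8, new_list = [8], cur_max = 8
After iteration 2: temp = 12, new_list = [8, 12], cur_max = 12
After iteration 3: temp = 4, new_list = [8, 12, 12], cur_max = 12
After iteration 4: temp = 3, new_list = [8, 12, 12, 12], cur_max = 12
After iteration 5: temp = 20, new_list = [8, 12, 12, 12, 20], cur_max = 20
After iteration 6: temp = 7, new_list = [8, 12, 12, 12, 20, 20], cur_max = 20
After iteration 7: temp = 20, new_list = [8, 12, 12, 12, 20, 20, 20], cur_max = 20
After iteration 8: temp = 20, new_list = [8, 12, 12, 12, 20, 20, 20, 20], cur_max = 20
After iteration 9: temp = 6, new_list = [8, 12, 12, 12, 20, 20, 20, 20, 20], cur_max = 20
Loop ends.
new_list[-1] = 20

Final answer: 20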